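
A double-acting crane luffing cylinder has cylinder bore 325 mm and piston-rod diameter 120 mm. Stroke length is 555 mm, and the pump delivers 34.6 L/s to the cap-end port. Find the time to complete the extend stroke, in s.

Cap-side area A_cap = π/4 × (325 mm)² = 82960 mm^2
Swept volume V = A × L; t = V / Q = A·L / Q

t ≈ 1.33 s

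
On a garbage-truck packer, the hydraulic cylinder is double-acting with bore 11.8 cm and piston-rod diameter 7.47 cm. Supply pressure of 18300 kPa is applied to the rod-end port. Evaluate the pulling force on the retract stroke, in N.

Rod-side annular area A_ann = π/4 × (11.8² − 7.47²) = 65.53 cm^2
On retraction the pressure acts on the annular area (bore minus rod).
F = P × A_ann

F ≈ 1.20e5 N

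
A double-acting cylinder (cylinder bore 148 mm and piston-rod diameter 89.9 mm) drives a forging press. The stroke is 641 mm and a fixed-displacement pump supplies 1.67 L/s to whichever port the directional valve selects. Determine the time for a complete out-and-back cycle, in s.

t ≈ 10.8 s

Cap-side area A_cap = π/4 × (148 mm)² = 17200 mm^2
Rod-side annular area A_ann = π/4 × (148² − 89.9²) = 10860 mm^2
t_ext = A_cap·L/Q = 6.603 s
t_ret = A_ann·L/Q = 4.167 s
t_cycle = t_ext + t_ret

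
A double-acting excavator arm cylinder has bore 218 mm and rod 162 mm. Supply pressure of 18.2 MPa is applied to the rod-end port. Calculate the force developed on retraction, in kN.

F ≈ 304 kN

Rod-side annular area A_ann = π/4 × (218² − 162²) = 16710 mm^2
On retraction the pressure acts on the annular area (bore minus rod).
F = P × A_ann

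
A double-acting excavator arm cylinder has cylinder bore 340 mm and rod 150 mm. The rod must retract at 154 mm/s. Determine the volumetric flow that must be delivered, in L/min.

Rod-side annular area A_ann = π/4 × (340² − 150²) = 73120 mm^2
Q = A × v

Q ≈ 676 L/min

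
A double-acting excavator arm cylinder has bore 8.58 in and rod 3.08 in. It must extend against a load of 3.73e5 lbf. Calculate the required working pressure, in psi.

Cap-side area A_cap = π/4 × (8.58 in)² = 57.82 in^2
P = F / A = 3.73e5 lbf / A

P ≈ 6450 psi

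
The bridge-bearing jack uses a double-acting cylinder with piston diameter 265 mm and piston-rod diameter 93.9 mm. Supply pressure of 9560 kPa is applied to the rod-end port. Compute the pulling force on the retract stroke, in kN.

Rod-side annular area A_ann = π/4 × (265² − 93.9²) = 48230 mm^2
On retraction the pressure acts on the annular area (bore minus rod).
F = P × A_ann

F ≈ 461 kN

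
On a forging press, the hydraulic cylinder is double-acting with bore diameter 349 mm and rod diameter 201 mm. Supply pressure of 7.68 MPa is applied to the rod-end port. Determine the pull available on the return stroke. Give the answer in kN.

F ≈ 491 kN

Rod-side annular area A_ann = π/4 × (349² − 201²) = 63930 mm^2
On retraction the pressure acts on the annular area (bore minus rod).
F = P × A_ann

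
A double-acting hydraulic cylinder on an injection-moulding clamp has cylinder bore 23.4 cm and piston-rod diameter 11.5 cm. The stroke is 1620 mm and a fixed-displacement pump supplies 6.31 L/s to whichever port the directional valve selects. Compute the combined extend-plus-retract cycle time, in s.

t ≈ 19.4 s

Cap-side area A_cap = π/4 × (23.4 cm)² = 430.1 cm^2
Rod-side annular area A_ann = π/4 × (23.4² − 11.5²) = 326.2 cm^2
t_ext = A_cap·L/Q = 11.04 s
t_ret = A_ann·L/Q = 8.374 s
t_cycle = t_ext + t_ret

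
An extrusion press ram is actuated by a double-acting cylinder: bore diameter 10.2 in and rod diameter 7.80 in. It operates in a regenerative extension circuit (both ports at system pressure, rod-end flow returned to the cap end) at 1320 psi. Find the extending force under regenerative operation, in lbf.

F ≈ 63100 lbf

With equal pressure on both faces, forces on the annular region cancel; the net push is pressure × rod cross-section.
Rod cross-section A_rod = π/4 × (7.80 in)² = 47.78 in^2
F = P × A_rod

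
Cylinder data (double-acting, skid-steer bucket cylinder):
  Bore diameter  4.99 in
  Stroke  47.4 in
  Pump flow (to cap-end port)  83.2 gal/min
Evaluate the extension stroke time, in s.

t ≈ 2.89 s

Cap-side area A_cap = π/4 × (4.99 in)² = 19.56 in^2
Swept volume V = A × L; t = V / Q = A·L / Q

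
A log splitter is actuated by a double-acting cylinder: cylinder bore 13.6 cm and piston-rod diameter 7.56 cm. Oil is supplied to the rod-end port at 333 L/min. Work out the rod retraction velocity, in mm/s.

v ≈ 553 mm/s

Rod-side annular area A_ann = π/4 × (13.6² − 7.56²) = 100.4 cm^2
Flow into the rod-end port fills the annular volume.
v = Q / A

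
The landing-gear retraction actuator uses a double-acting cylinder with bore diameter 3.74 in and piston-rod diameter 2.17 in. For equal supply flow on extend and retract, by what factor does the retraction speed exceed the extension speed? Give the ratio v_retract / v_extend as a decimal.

v_ret/v_ext ≈ 1.51

Cap-side area A_cap = π/4 × (3.74 in)² = 10.99 in^2
Rod-side annular area A_ann = π/4 × (3.74² − 2.17²) = 7.287 in^2
For equal Q, v ∝ 1/A, so v_ret/v_ext = A_cap/A_ann.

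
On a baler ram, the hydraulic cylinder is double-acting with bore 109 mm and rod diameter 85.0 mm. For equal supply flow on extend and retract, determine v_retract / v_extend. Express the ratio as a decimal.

Cap-side area A_cap = π/4 × (109 mm)² = 9331 mm^2
Rod-side annular area A_ann = π/4 × (109² − 85.0²) = 3657 mm^2
For equal Q, v ∝ 1/A, so v_ret/v_ext = A_cap/A_ann.

v_ret/v_ext ≈ 2.55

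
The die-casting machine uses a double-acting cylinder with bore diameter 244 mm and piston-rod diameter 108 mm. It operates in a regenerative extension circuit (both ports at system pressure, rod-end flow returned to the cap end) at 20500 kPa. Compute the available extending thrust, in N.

With equal pressure on both faces, forces on the annular region cancel; the net push is pressure × rod cross-section.
Rod cross-section A_rod = π/4 × (108 mm)² = 9161 mm^2
F = P × A_rod

F ≈ 1.88e5 N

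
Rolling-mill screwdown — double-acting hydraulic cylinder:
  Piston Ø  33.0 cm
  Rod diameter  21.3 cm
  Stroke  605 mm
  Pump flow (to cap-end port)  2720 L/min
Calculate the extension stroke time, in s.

Cap-side area A_cap = π/4 × (33.0 cm)² = 855.3 cm^2
Swept volume V = A × L; t = V / Q = A·L / Q

t ≈ 1.14 s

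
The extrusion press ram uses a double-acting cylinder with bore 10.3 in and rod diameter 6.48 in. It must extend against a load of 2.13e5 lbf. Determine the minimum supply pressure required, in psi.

P ≈ 2560 psi

Cap-side area A_cap = π/4 × (10.3 in)² = 83.32 in^2
P = F / A = 2.13e5 lbf / A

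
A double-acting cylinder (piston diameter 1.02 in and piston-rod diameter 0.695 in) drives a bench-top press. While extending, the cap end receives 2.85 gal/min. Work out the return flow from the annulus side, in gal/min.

Q_out ≈ 1.53 gal/min

Cap-side area A_cap = π/4 × (1.02 in)² = 0.8171 in^2
Rod-side annular area A_ann = π/4 × (1.02² − 0.695²) = 0.4378 in^2
Piston speed v = Q_in/A_cap; rod-end outflow Q_out = v × A_ann = Q_in × A_ann/A_cap.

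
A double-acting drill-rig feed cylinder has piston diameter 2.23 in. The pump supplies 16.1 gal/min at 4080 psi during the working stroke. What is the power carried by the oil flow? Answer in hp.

Hydraulic power = P × Q

W ≈ 38.3 hp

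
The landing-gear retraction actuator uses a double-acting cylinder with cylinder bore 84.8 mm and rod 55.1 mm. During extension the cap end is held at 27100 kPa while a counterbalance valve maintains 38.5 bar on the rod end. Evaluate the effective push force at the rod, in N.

Cap-side area A_cap = π/4 × (84.8 mm)² = 5648 mm^2
Rod-side annular area A_ann = π/4 × (84.8² − 55.1²) = 3263 mm^2
Net thrust = P_cap·A_cap − P_rod·A_ann = 1.531e5 N − 12560 N

F ≈ 1.40e5 N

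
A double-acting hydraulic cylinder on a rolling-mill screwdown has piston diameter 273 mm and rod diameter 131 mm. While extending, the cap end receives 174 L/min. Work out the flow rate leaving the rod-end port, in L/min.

Cap-side area A_cap = π/4 × (273 mm)² = 58530 mm^2
Rod-side annular area A_ann = π/4 × (273² − 131²) = 45060 mm^2
Piston speed v = Q_in/A_cap; rod-end outflow Q_out = v × A_ann = Q_in × A_ann/A_cap.

Q_out ≈ 134 L/min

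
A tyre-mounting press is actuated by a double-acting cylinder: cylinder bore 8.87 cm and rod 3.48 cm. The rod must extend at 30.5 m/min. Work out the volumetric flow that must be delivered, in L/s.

Q ≈ 3.14 L/s

Cap-side area A_cap = π/4 × (8.87 cm)² = 61.79 cm^2
Q = A × v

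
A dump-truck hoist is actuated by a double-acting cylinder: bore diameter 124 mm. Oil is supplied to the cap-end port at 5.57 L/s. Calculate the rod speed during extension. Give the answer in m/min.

v ≈ 27.7 m/min

Cap-side area A_cap = π/4 × (124 mm)² = 12080 mm^2
v = Q / A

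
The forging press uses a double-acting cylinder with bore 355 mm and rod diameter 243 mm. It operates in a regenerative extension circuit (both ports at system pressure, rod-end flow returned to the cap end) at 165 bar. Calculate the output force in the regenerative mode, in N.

With equal pressure on both faces, forces on the annular region cancel; the net push is pressure × rod cross-section.
Rod cross-section A_rod = π/4 × (243 mm)² = 46380 mm^2
F = P × A_rod

F ≈ 7.65e5 N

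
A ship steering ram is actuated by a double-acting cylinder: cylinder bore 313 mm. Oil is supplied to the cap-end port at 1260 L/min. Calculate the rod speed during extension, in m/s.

v ≈ 0.273 m/s

Cap-side area A_cap = π/4 × (313 mm)² = 76940 mm^2
v = Q / A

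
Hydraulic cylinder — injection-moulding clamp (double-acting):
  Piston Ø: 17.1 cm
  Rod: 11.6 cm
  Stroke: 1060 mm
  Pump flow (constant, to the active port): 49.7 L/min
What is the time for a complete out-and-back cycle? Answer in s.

Cap-side area A_cap = π/4 × (17.1 cm)² = 229.7 cm^2
Rod-side annular area A_ann = π/4 × (17.1² − 11.6²) = 124.0 cm^2
t_ext = A_cap·L/Q = 29.39 s
t_ret = A_ann·L/Q = 15.86 s
t_cycle = t_ext + t_ret

t ≈ 45.3 s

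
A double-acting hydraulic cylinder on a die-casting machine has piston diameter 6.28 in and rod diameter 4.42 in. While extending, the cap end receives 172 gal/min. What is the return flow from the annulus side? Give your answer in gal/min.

Q_out ≈ 86.8 gal/min

Cap-side area A_cap = π/4 × (6.28 in)² = 30.97 in^2
Rod-side annular area A_ann = π/4 × (6.28² − 4.42²) = 15.63 in^2
Piston speed v = Q_in/A_cap; rod-end outflow Q_out = v × A_ann = Q_in × A_ann/A_cap.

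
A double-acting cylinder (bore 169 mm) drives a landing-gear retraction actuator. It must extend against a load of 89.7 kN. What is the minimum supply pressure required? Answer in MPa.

Cap-side area A_cap = π/4 × (169 mm)² = 22430 mm^2
P = F / A = 89.7 kN / A

P ≈ 4.00 MPa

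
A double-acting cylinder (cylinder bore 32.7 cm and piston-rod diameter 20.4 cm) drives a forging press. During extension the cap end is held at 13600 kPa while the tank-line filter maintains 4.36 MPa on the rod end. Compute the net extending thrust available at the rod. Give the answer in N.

Cap-side area A_cap = π/4 × (32.7 cm)² = 839.8 cm^2
Rod-side annular area A_ann = π/4 × (32.7² − 20.4²) = 513.0 cm^2
Net thrust = P_cap·A_cap − P_rod·A_ann = 1.142e6 N − 2.237e5 N

F ≈ 9.18e5 N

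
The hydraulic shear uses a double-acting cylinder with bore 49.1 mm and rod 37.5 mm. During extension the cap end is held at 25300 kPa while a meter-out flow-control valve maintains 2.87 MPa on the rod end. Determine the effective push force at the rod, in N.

Cap-side area A_cap = π/4 × (49.1 mm)² = 1893 mm^2
Rod-side annular area A_ann = π/4 × (49.1² − 37.5²) = 789.0 mm^2
Net thrust = P_cap·A_cap − P_rod·A_ann = 47900 N − 2264 N

F ≈ 45600 N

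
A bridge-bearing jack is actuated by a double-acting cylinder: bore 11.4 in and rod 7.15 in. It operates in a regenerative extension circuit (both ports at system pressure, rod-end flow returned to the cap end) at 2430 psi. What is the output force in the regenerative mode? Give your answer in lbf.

With equal pressure on both faces, forces on the annular region cancel; the net push is pressure × rod cross-section.
Rod cross-section A_rod = π/4 × (7.15 in)² = 40.15 in^2
F = P × A_rod

F ≈ 97600 lbf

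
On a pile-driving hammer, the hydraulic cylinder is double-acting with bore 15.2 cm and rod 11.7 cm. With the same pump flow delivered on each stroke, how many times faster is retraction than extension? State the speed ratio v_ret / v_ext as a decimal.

Cap-side area A_cap = π/4 × (15.2 cm)² = 181.5 cm^2
Rod-side annular area A_ann = π/4 × (15.2² − 11.7²) = 73.95 cm^2
For equal Q, v ∝ 1/A, so v_ret/v_ext = A_cap/A_ann.

v_ret/v_ext ≈ 2.45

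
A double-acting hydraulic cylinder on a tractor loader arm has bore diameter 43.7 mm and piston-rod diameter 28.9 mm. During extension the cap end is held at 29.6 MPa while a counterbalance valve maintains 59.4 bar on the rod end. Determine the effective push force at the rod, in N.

Cap-side area A_cap = π/4 × (43.7 mm)² = 1500 mm^2
Rod-side annular area A_ann = π/4 × (43.7² − 28.9²) = 843.9 mm^2
Net thrust = P_cap·A_cap − P_rod·A_ann = 44400 N − 5013 N

F ≈ 39400 N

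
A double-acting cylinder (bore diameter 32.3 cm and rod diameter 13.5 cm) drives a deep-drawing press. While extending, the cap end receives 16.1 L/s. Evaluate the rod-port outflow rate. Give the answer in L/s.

Cap-side area A_cap = π/4 × (32.3 cm)² = 819.4 cm^2
Rod-side annular area A_ann = π/4 × (32.3² − 13.5²) = 676.3 cm^2
Piston speed v = Q_in/A_cap; rod-end outflow Q_out = v × A_ann = Q_in × A_ann/A_cap.

Q_out ≈ 13.3 L/s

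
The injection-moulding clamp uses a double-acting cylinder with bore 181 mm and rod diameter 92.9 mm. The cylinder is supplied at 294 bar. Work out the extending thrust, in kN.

F ≈ 756 kN

Cap-side area A_cap = π/4 × (181 mm)² = 25730 mm^2
F = P × A_cap = 294 bar × A_cap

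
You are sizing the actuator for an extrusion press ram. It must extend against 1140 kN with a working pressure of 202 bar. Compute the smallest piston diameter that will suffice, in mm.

Extension force acts on the full piston face: F = P × (π/4)D².
D = √(4F / (πP)) = √(4 × 1140 kN / (π × 202 bar))

D ≈ 268 mm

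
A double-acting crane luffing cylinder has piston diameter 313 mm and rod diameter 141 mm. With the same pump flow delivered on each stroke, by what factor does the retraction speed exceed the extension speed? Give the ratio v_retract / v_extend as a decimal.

v_ret/v_ext ≈ 1.25

Cap-side area A_cap = π/4 × (313 mm)² = 76940 mm^2
Rod-side annular area A_ann = π/4 × (313² − 141²) = 61330 mm^2
For equal Q, v ∝ 1/A, so v_ret/v_ext = A_cap/A_ann.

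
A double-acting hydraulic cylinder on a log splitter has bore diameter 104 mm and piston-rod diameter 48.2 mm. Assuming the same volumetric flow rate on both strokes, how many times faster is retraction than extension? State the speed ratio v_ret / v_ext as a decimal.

v_ret/v_ext ≈ 1.27

Cap-side area A_cap = π/4 × (104 mm)² = 8495 mm^2
Rod-side annular area A_ann = π/4 × (104² − 48.2²) = 6670 mm^2
For equal Q, v ∝ 1/A, so v_ret/v_ext = A_cap/A_ann.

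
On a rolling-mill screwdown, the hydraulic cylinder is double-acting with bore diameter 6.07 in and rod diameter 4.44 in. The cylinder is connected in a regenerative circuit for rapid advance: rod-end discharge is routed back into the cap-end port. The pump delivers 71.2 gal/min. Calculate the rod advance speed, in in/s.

In regeneration the rod-end outflow joins the pump flow into the cap end, so the net volume the pump must supply per unit advance equals the rod cross-section area.
Rod cross-section A_rod = π/4 × (4.44 in)² = 15.48 in^2
v = Q_pump / A_rod

v ≈ 17.7 in/s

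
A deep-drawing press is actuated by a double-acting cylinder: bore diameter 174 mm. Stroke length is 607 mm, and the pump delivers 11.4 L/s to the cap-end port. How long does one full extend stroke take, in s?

t ≈ 1.27 s

Cap-side area A_cap = π/4 × (174 mm)² = 23780 mm^2
Swept volume V = A × L; t = V / Q = A·L / Q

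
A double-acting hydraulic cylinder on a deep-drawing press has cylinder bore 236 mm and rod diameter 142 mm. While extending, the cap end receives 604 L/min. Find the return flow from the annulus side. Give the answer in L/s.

Cap-side area A_cap = π/4 × (236 mm)² = 43740 mm^2
Rod-side annular area A_ann = π/4 × (236² − 142²) = 27910 mm^2
Piston speed v = Q_in/A_cap; rod-end outflow Q_out = v × A_ann = Q_in × A_ann/A_cap.

Q_out ≈ 6.42 L/s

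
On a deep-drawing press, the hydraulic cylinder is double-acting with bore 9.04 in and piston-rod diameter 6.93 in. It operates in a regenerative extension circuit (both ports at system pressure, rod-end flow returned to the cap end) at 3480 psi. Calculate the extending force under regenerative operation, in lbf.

With equal pressure on both faces, forces on the annular region cancel; the net push is pressure × rod cross-section.
Rod cross-section A_rod = π/4 × (6.93 in)² = 37.72 in^2
F = P × A_rod

F ≈ 1.31e5 lbf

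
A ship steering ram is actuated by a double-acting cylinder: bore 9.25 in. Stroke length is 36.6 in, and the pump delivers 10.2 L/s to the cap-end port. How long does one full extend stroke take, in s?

t ≈ 3.95 s

Cap-side area A_cap = π/4 × (9.25 in)² = 67.20 in^2
Swept volume V = A × L; t = V / Q = A·L / Q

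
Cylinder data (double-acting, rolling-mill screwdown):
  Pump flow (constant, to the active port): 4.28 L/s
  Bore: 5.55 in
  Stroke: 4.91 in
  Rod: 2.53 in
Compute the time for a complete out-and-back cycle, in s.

t ≈ 0.815 s

Cap-side area A_cap = π/4 × (5.55 in)² = 24.19 in^2
Rod-side annular area A_ann = π/4 × (5.55² − 2.53²) = 19.16 in^2
t_ext = A_cap·L/Q = 0.4548 s
t_ret = A_ann·L/Q = 0.3603 s
t_cycle = t_ext + t_ret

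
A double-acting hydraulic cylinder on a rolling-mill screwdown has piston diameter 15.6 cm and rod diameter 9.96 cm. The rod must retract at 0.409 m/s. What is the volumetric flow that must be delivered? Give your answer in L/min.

Rod-side annular area A_ann = π/4 × (15.6² − 9.96²) = 113.2 cm^2
Q = A × v

Q ≈ 278 L/min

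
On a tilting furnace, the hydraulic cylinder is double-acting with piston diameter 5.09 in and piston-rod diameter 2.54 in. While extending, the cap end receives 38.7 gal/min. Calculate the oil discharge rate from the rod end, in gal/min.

Cap-side area A_cap = π/4 × (5.09 in)² = 20.35 in^2
Rod-side annular area A_ann = π/4 × (5.09² − 2.54²) = 15.28 in^2
Piston speed v = Q_in/A_cap; rod-end outflow Q_out = v × A_ann = Q_in × A_ann/A_cap.

Q_out ≈ 29.1 gal/min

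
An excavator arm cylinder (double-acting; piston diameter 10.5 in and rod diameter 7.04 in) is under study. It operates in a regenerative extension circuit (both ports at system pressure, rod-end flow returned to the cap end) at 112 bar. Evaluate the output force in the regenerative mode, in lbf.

F ≈ 63200 lbf

With equal pressure on both faces, forces on the annular region cancel; the net push is pressure × rod cross-section.
Rod cross-section A_rod = π/4 × (7.04 in)² = 38.93 in^2
F = P × A_rod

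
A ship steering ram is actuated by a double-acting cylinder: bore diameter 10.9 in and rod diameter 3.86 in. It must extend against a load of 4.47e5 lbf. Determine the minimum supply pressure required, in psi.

Cap-side area A_cap = π/4 × (10.9 in)² = 93.31 in^2
P = F / A = 4.47e5 lbf / A

P ≈ 4790 psi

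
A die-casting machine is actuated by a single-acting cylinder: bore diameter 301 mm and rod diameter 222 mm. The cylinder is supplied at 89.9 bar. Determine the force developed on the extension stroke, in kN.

Cap-side area A_cap = π/4 × (301 mm)² = 71160 mm^2
F = P × A_cap = 89.9 bar × A_cap

F ≈ 640 kN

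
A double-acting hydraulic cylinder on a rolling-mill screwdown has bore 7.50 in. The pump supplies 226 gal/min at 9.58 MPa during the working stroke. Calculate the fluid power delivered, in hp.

W ≈ 183 hp

Hydraulic power = P × Q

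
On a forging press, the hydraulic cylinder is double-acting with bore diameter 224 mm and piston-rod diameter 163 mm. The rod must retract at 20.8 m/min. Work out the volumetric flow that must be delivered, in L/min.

Rod-side annular area A_ann = π/4 × (224² − 163²) = 18540 mm^2
Q = A × v

Q ≈ 386 L/min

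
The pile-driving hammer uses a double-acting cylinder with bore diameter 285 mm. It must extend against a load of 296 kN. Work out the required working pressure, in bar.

P ≈ 46.4 bar

Cap-side area A_cap = π/4 × (285 mm)² = 63790 mm^2
P = F / A = 296 kN / A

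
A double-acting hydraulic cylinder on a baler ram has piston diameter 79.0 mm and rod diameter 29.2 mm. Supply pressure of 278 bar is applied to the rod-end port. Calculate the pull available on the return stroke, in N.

F ≈ 1.18e5 N

Rod-side annular area A_ann = π/4 × (79.0² − 29.2²) = 4232 mm^2
On retraction the pressure acts on the annular area (bore minus rod).
F = P × A_ann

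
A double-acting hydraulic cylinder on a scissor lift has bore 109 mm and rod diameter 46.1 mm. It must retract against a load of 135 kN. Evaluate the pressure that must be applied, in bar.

P ≈ 176 bar

Rod-side annular area A_ann = π/4 × (109² − 46.1²) = 7662 mm^2
Retraction: pressure acts on the annular area.
P = F / A = 135 kN / A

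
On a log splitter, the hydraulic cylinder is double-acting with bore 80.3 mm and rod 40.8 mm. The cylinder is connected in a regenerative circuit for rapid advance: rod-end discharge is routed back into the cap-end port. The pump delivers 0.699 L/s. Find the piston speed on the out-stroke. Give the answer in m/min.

v ≈ 32.1 m/min

In regeneration the rod-end outflow joins the pump flow into the cap end, so the net volume the pump must supply per unit advance equals the rod cross-section area.
Rod cross-section A_rod = π/4 × (40.8 mm)² = 1307 mm^2
v = Q_pump / A_rod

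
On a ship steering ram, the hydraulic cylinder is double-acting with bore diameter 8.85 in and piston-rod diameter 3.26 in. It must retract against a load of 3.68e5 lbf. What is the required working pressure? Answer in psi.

P ≈ 6920 psi

Rod-side annular area A_ann = π/4 × (8.85² − 3.26²) = 53.17 in^2
Retraction: pressure acts on the annular area.
P = F / A = 3.68e5 lbf / A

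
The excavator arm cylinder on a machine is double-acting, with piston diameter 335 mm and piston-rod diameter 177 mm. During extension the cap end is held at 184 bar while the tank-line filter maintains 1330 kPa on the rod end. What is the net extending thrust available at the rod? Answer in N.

Cap-side area A_cap = π/4 × (335 mm)² = 88140 mm^2
Rod-side annular area A_ann = π/4 × (335² − 177²) = 63540 mm^2
Net thrust = P_cap·A_cap − P_rod·A_ann = 1.622e6 N − 84500 N

F ≈ 1.54e6 N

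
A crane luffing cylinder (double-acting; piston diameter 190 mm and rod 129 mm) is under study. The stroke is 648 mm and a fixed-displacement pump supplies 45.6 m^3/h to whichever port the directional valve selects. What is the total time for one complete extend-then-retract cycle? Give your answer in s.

t ≈ 2.23 s

Cap-side area A_cap = π/4 × (190 mm)² = 28350 mm^2
Rod-side annular area A_ann = π/4 × (190² − 129²) = 15280 mm^2
t_ext = A_cap·L/Q = 1.450 s
t_ret = A_ann·L/Q = 0.7818 s
t_cycle = t_ext + t_ret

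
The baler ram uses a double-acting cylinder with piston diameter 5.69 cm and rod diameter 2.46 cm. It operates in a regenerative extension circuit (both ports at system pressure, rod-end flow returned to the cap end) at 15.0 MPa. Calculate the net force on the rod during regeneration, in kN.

With equal pressure on both faces, forces on the annular region cancel; the net push is pressure × rod cross-section.
Rod cross-section A_rod = π/4 × (2.46 cm)² = 4.753 cm^2
F = P × A_rod

F ≈ 7.13 kN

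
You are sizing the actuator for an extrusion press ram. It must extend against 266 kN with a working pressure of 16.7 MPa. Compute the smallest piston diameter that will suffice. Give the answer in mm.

D ≈ 142 mm

Extension force acts on the full piston face: F = P × (π/4)D².
D = √(4F / (πP)) = √(4 × 266 kN / (π × 16.7 MPa))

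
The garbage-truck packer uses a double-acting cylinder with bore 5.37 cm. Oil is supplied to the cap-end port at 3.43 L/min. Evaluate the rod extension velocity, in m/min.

Cap-side area A_cap = π/4 × (5.37 cm)² = 22.65 cm^2
v = Q / A

v ≈ 1.51 m/min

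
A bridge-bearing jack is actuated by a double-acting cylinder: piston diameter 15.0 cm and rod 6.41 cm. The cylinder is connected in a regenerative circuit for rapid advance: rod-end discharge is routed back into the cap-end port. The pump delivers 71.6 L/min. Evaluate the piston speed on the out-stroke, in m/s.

In regeneration the rod-end outflow joins the pump flow into the cap end, so the net volume the pump must supply per unit advance equals the rod cross-section area.
Rod cross-section A_rod = π/4 × (6.41 cm)² = 32.27 cm^2
v = Q_pump / A_rod

v ≈ 0.370 m/s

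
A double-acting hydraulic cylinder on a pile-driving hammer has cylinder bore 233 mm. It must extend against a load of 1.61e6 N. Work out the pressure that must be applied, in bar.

P ≈ 378 bar

Cap-side area A_cap = π/4 × (233 mm)² = 42640 mm^2
P = F / A = 1.61e6 N / A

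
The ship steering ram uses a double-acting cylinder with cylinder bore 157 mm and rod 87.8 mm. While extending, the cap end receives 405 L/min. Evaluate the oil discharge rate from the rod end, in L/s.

Cap-side area A_cap = π/4 × (157 mm)² = 19360 mm^2
Rod-side annular area A_ann = π/4 × (157² − 87.8²) = 13300 mm^2
Piston speed v = Q_in/A_cap; rod-end outflow Q_out = v × A_ann = Q_in × A_ann/A_cap.

Q_out ≈ 4.64 L/s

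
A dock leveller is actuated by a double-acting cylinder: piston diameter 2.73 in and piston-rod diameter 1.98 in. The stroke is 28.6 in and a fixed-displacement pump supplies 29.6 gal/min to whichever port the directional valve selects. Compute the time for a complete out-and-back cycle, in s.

t ≈ 2.17 s

Cap-side area A_cap = π/4 × (2.73 in)² = 5.853 in^2
Rod-side annular area A_ann = π/4 × (2.73² − 1.98²) = 2.774 in^2
t_ext = A_cap·L/Q = 1.469 s
t_ret = A_ann·L/Q = 0.6963 s
t_cycle = t_ext + t_ret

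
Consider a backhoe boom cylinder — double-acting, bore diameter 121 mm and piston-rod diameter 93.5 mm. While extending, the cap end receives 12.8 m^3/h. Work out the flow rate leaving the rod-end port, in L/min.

Cap-side area A_cap = π/4 × (121 mm)² = 11500 mm^2
Rod-side annular area A_ann = π/4 × (121² − 93.5²) = 4633 mm^2
Piston speed v = Q_in/A_cap; rod-end outflow Q_out = v × A_ann = Q_in × A_ann/A_cap.

Q_out ≈ 86.0 L/min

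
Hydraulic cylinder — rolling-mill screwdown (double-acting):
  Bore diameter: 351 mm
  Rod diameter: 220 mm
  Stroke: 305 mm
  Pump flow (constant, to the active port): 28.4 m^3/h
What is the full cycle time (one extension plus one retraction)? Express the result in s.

Cap-side area A_cap = π/4 × (351 mm)² = 96760 mm^2
Rod-side annular area A_ann = π/4 × (351² − 220²) = 58750 mm^2
t_ext = A_cap·L/Q = 3.741 s
t_ret = A_ann·L/Q = 2.271 s
t_cycle = t_ext + t_ret

t ≈ 6.01 s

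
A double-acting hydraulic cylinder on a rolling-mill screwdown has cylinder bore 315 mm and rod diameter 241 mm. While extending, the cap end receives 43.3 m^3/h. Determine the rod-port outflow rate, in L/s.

Q_out ≈ 4.99 L/s

Cap-side area A_cap = π/4 × (315 mm)² = 77930 mm^2
Rod-side annular area A_ann = π/4 × (315² − 241²) = 32310 mm^2
Piston speed v = Q_in/A_cap; rod-end outflow Q_out = v × A_ann = Q_in × A_ann/A_cap.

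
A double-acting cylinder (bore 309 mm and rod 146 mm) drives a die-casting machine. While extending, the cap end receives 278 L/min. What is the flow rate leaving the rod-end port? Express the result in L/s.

Q_out ≈ 3.60 L/s

Cap-side area A_cap = π/4 × (309 mm)² = 74990 mm^2
Rod-side annular area A_ann = π/4 × (309² − 146²) = 58250 mm^2
Piston speed v = Q_in/A_cap; rod-end outflow Q_out = v × A_ann = Q_in × A_ann/A_cap.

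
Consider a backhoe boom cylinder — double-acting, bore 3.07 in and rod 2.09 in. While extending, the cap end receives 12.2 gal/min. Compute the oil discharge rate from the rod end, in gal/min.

Q_out ≈ 6.55 gal/min

Cap-side area A_cap = π/4 × (3.07 in)² = 7.402 in^2
Rod-side annular area A_ann = π/4 × (3.07² − 2.09²) = 3.972 in^2
Piston speed v = Q_in/A_cap; rod-end outflow Q_out = v × A_ann = Q_in × A_ann/A_cap.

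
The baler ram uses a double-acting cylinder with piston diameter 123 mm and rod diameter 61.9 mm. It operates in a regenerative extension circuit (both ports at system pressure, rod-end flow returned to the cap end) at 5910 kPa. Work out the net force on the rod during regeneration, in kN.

With equal pressure on both faces, forces on the annular region cancel; the net push is pressure × rod cross-section.
Rod cross-section A_rod = π/4 × (61.9 mm)² = 3009 mm^2
F = P × A_rod

F ≈ 17.8 kN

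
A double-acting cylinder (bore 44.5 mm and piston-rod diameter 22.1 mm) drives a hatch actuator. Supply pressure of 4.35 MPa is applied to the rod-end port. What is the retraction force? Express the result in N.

F ≈ 5100 N

Rod-side annular area A_ann = π/4 × (44.5² − 22.1²) = 1172 mm^2
On retraction the pressure acts on the annular area (bore minus rod).
F = P × A_ann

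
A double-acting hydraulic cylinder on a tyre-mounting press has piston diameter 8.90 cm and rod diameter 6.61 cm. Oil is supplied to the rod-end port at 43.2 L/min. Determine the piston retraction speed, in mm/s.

v ≈ 258 mm/s

Rod-side annular area A_ann = π/4 × (8.90² − 6.61²) = 27.90 cm^2
Flow into the rod-end port fills the annular volume.
v = Q / A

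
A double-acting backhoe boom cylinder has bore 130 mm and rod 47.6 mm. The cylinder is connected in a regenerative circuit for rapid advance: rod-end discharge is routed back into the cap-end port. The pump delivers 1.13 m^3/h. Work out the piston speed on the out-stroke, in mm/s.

v ≈ 176 mm/s

In regeneration the rod-end outflow joins the pump flow into the cap end, so the net volume the pump must supply per unit advance equals the rod cross-section area.
Rod cross-section A_rod = π/4 × (47.6 mm)² = 1780 mm^2
v = Q_pump / A_rod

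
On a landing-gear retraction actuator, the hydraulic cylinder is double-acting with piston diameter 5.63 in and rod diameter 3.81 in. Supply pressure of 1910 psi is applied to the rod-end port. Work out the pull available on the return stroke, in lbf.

Rod-side annular area A_ann = π/4 × (5.63² − 3.81²) = 13.49 in^2
On retraction the pressure acts on the annular area (bore minus rod).
F = P × A_ann

F ≈ 25800 lbf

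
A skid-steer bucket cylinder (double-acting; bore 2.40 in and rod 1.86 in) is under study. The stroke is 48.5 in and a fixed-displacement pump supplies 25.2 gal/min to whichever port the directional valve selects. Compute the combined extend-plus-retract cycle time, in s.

t ≈ 3.16 s

Cap-side area A_cap = π/4 × (2.40 in)² = 4.524 in^2
Rod-side annular area A_ann = π/4 × (2.40² − 1.86²) = 1.807 in^2
t_ext = A_cap·L/Q = 2.261 s
t_ret = A_ann·L/Q = 0.9032 s
t_cycle = t_ext + t_ret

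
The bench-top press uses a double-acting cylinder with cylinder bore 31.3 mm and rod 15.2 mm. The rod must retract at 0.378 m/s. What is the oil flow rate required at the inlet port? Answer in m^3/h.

Q ≈ 0.800 m^3/h

Rod-side annular area A_ann = π/4 × (31.3² − 15.2²) = 588.0 mm^2
Q = A × v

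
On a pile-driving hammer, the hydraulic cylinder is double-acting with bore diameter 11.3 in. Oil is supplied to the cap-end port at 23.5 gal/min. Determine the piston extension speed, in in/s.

Cap-side area A_cap = π/4 × (11.3 in)² = 100.3 in^2
v = Q / A

v ≈ 0.902 in/s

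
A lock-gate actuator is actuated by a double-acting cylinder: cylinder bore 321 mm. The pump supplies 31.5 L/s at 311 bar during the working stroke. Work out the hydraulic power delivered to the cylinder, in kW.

W ≈ 980 kW

Hydraulic power = P × Q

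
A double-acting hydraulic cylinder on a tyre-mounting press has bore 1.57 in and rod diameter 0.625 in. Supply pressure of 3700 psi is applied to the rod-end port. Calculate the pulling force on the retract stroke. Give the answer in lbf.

F ≈ 6030 lbf

Rod-side annular area A_ann = π/4 × (1.57² − 0.625²) = 1.629 in^2
On retraction the pressure acts on the annular area (bore minus rod).
F = P × A_ann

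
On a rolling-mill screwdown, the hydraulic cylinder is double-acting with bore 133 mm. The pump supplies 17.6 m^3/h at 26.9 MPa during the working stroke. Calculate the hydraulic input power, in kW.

Hydraulic power = P × Q

W ≈ 132 kW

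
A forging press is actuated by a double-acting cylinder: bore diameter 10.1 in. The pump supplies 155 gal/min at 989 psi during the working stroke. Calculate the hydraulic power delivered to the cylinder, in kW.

W ≈ 66.7 kW

Hydraulic power = P × Q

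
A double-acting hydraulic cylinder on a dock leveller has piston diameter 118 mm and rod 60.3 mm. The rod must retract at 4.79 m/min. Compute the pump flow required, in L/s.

Rod-side annular area A_ann = π/4 × (118² − 60.3²) = 8080 mm^2
Q = A × v

Q ≈ 0.645 L/s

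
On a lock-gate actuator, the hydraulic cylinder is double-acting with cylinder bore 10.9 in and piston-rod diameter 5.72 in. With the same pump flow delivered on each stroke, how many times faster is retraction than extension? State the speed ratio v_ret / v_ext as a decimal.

v_ret/v_ext ≈ 1.38

Cap-side area A_cap = π/4 × (10.9 in)² = 93.31 in^2
Rod-side annular area A_ann = π/4 × (10.9² − 5.72²) = 67.62 in^2
For equal Q, v ∝ 1/A, so v_ret/v_ext = A_cap/A_ann.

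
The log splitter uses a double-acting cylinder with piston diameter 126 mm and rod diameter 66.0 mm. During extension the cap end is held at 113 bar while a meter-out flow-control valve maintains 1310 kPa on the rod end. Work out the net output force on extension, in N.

F ≈ 1.29e5 N

Cap-side area A_cap = π/4 × (126 mm)² = 12470 mm^2
Rod-side annular area A_ann = π/4 × (126² − 66.0²) = 9048 mm^2
Net thrust = P_cap·A_cap − P_rod·A_ann = 1.409e5 N − 11850 N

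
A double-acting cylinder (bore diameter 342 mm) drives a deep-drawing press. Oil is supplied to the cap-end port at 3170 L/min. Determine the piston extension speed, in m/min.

v ≈ 34.5 m/min

Cap-side area A_cap = π/4 × (342 mm)² = 91860 mm^2
v = Q / A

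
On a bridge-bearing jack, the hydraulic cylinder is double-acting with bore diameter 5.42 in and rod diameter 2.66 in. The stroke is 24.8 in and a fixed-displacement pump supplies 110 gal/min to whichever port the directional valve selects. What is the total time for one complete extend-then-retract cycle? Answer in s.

Cap-side area A_cap = π/4 × (5.42 in)² = 23.07 in^2
Rod-side annular area A_ann = π/4 × (5.42² − 2.66²) = 17.52 in^2
t_ext = A_cap·L/Q = 1.351 s
t_ret = A_ann·L/Q = 1.026 s
t_cycle = t_ext + t_ret

t ≈ 2.38 s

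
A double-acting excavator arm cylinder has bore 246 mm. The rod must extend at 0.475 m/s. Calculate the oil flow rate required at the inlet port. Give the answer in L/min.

Q ≈ 1350 L/min

Cap-side area A_cap = π/4 × (246 mm)² = 47530 mm^2
Q = A × v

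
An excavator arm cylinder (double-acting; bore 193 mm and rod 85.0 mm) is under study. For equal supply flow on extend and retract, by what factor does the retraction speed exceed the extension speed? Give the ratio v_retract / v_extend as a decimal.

Cap-side area A_cap = π/4 × (193 mm)² = 29260 mm^2
Rod-side annular area A_ann = π/4 × (193² − 85.0²) = 23580 mm^2
For equal Q, v ∝ 1/A, so v_ret/v_ext = A_cap/A_ann.

v_ret/v_ext ≈ 1.24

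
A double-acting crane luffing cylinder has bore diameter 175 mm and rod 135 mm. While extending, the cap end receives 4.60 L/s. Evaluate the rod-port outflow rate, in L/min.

Q_out ≈ 112 L/min

Cap-side area A_cap = π/4 × (175 mm)² = 24050 mm^2
Rod-side annular area A_ann = π/4 × (175² − 135²) = 9739 mm^2
Piston speed v = Q_in/A_cap; rod-end outflow Q_out = v × A_ann = Q_in × A_ann/A_cap.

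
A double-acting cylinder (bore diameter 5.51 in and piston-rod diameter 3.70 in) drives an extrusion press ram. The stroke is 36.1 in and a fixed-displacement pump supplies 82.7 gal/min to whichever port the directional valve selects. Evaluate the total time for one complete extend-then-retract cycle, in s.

t ≈ 4.19 s

Cap-side area A_cap = π/4 × (5.51 in)² = 23.84 in^2
Rod-side annular area A_ann = π/4 × (5.51² − 3.70²) = 13.09 in^2
t_ext = A_cap·L/Q = 2.704 s
t_ret = A_ann·L/Q = 1.484 s
t_cycle = t_ext + t_ret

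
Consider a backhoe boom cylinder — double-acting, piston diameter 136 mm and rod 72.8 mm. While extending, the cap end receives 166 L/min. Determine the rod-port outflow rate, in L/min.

Q_out ≈ 118 L/min

Cap-side area A_cap = π/4 × (136 mm)² = 14530 mm^2
Rod-side annular area A_ann = π/4 × (136² − 72.8²) = 10360 mm^2
Piston speed v = Q_in/A_cap; rod-end outflow Q_out = v × A_ann = Q_in × A_ann/A_cap.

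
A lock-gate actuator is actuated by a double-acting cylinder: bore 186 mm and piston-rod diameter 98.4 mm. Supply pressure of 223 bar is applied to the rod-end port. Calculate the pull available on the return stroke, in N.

Rod-side annular area A_ann = π/4 × (186² − 98.4²) = 19570 mm^2
On retraction the pressure acts on the annular area (bore minus rod).
F = P × A_ann

F ≈ 4.36e5 N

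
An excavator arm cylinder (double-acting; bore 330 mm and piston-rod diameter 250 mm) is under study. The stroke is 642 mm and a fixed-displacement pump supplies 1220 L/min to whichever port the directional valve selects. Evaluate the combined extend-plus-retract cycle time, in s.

t ≈ 3.85 s

Cap-side area A_cap = π/4 × (330 mm)² = 85530 mm^2
Rod-side annular area A_ann = π/4 × (330² − 250²) = 36440 mm^2
t_ext = A_cap·L/Q = 2.701 s
t_ret = A_ann·L/Q = 1.151 s
t_cycle = t_ext + t_ret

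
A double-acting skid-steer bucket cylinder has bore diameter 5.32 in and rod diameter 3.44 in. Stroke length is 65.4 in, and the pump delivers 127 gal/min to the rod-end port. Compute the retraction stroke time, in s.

t ≈ 1.73 s

Rod-side annular area A_ann = π/4 × (5.32² − 3.44²) = 12.93 in^2
Swept volume V = A × L; t = V / Q = A·L / Q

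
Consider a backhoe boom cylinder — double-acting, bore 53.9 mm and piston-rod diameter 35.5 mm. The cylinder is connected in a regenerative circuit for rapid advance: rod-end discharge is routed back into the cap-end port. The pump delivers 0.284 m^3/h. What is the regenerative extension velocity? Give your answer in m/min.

v ≈ 4.78 m/min

In regeneration the rod-end outflow joins the pump flow into the cap end, so the net volume the pump must supply per unit advance equals the rod cross-section area.
Rod cross-section A_rod = π/4 × (35.5 mm)² = 989.8 mm^2
v = Q_pump / A_rod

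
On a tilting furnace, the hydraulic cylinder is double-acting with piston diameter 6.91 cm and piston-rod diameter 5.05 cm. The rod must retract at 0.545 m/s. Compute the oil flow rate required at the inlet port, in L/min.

Rod-side annular area A_ann = π/4 × (6.91² − 5.05²) = 17.47 cm^2
Q = A × v

Q ≈ 57.1 L/min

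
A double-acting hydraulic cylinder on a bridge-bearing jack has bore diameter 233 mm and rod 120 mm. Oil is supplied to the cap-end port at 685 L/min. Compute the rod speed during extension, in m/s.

Cap-side area A_cap = π/4 × (233 mm)² = 42640 mm^2
v = Q / A

v ≈ 0.268 m/s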